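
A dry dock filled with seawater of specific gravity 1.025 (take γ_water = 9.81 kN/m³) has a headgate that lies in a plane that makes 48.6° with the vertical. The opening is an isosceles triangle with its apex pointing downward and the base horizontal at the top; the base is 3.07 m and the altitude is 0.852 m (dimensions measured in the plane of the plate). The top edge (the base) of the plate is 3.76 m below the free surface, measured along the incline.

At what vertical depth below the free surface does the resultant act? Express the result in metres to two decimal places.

γ = 1.025 × 9.81 = 10.05525 kN/m³.
The plate makes 48.6° with the vertical, i.e. θ = 90° − 48.6° = 41.4° to the horizontal. Measuring y along the incline from the free-surface line, vertical depth h = y·sinθ with sinθ = 0.661312.
With the apex down, the centroid sits h/3 = 0.852/3 = 0.284 m below the base (the top edge), so y_c = 3.76 + 0.284 = 4.044 m and h_c = 4.044 × 0.661312 = 2.67435 m.
A = ½ × 3.07 × 0.852 = 1.30782 m².
Resultant F = γ·h_c·A = 10.05525 × 2.67435 × 1.30782 = 35.1689 kN.
I_c = b·h³/36 = 3.07 × 0.852³/36 = 0.0527418 m⁴.
Centre of pressure: y_p = y_c + I_c/(y_c·A) = 4.044 + 0.0527418/(4.044 × 1.30782) = 4.044 + 0.00997231 = 4.05397 m along the plane.
Vertically, h_p = y_p·sinθ = 4.05397 × 0.661312 = 2.68094 m.

h_p = 2.68 m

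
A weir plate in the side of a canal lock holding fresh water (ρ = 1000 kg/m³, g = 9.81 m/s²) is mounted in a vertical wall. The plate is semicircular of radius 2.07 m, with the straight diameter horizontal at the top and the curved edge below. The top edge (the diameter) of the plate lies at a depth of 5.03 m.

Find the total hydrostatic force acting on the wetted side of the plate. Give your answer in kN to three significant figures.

γ = ρg = 1000 × 9.81 = 9810 N/m³ = 9.81 kN/m³.
The centroid of a semicircle lies 4r/(3π) = 0.878535 m from the diameter, here below the top edge, so the centroid depth is h_c = 5.03 + 0.878535 = 5.90854 m.
A = πr²/2 = π × 2.07²/2 = 6.73071 m².
Resultant F = γ·h_c·A = 9.81 × 5.90854 × 6.73071 = 390.131 kN.

F ≈ 390 kN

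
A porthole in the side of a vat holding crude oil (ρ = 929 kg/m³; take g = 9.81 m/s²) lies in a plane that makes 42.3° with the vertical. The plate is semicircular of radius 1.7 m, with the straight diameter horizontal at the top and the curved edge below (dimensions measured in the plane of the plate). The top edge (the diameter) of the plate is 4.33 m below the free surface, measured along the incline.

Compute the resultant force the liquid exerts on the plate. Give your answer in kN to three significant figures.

F ≈ 155 kN

γ = ρg = 929 × 9.81 / 1000 = 9.11349 kN/m³.
The plate makes 42.3° with the vertical, i.e. θ = 90° − 42.3° = 47.7° to the horizontal. Measuring y along the incline from the free-surface line, vertical depth h = y·sinθ with sinθ = 0.739631.
The centroid of a semicircle lies 4r/(3π) = 0.721502 m from the diameter, here below the top edge, so y_c = 4.33 + 0.721502 = 5.0515 m and h_c = 5.0515 × 0.739631 = 3.73625 m.
A = πr²/2 = π × 1.7²/2 = 4.5396 m².
Resultant F = γ·h_c·A = 9.11349 × 3.73625 × 4.5396 = 154.575 kN.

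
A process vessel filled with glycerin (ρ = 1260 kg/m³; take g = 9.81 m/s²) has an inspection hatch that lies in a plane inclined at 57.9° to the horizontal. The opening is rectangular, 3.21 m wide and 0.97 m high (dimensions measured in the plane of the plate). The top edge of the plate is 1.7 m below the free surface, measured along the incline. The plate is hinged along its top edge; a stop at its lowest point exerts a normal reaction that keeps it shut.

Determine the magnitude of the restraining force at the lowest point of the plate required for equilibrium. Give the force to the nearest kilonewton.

P ≈ 38 kN

γ = ρg = 1260 × 9.81 / 1000 = 12.3606 kN/m³.
Let θ = 57.9° be the plate's angle to the horizontal; measure y along the incline from where the plane meets the free surface. Vertical depth h = y·sinθ with sinθ = 0.847122.
The centroid lies 0.97/2 = 0.485 m below the top edge, so y_c = 1.7 + 0.485 = 2.185 m and h_c = 2.185 × 0.847122 = 1.85096 m.
A = 3.21 × 0.97 = 3.1137 m².
Resultant F = γ·h_c·A = 12.3606 × 1.85096 × 3.1137 = 71.2383 kN.
I_c = b·h³/12 = 3.21 × 0.97³/12 = 0.24414 m⁴.
Centre of pressure: y_p = y_c + I_c/(y_c·A) = 2.185 + 0.24414/(2.185 × 3.1137) = 2.185 + 0.0358848 = 2.22088 m along the plane.
The resultant acts 0.485 + 0.0358848 = 0.520885 m (along the plate) below the hinge at the top edge, so the moment about the hinge is M = F × 0.520885 = 71.2383 × 0.520885 = 37.107 kN·m.
A normal force at the bottom, 0.97 m from the hinge, must supply this moment: P = 37.107/0.97 = 38.2546 kN.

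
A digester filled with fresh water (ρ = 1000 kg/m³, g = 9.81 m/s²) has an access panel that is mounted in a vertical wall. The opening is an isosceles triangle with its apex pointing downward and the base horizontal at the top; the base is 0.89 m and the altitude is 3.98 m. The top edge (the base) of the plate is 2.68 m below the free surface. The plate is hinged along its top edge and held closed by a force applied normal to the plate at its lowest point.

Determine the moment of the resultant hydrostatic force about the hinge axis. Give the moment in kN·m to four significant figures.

M ≈ 107.6 kN·m

γ = ρg = 1000 × 9.81 = 9810 N/m³ = 9.81 kN/m³.
With the apex down, the centroid sits h/3 = 3.98/3 = 1.32667 m below the base (the top edge), so the centroid depth is h_c = 2.68 + 1.32667 = 4.00667 m.
A = ½ × 0.89 × 3.98 = 1.7711 m².
Resultant F = γ·h_c·A = 9.81 × 4.00667 × 1.7711 = 69.6139 kN.
I_c = b·h³/36 = 0.89 × 3.98³/36 = 1.55861 m⁴.
Centre of pressure: y_p = y_c + I_c/(y_c·A) = 4.00667 + 1.55861/(4.00667 × 1.7711) = 4.00667 + 0.21964 = 4.22631 m along the plane.
The resultant acts 1.32667 + 0.21964 = 1.54631 m (along the plate) below the hinge at the top edge, so the moment about the hinge is M = F × 1.54631 = 69.6139 × 1.54631 = 107.645 kN·m.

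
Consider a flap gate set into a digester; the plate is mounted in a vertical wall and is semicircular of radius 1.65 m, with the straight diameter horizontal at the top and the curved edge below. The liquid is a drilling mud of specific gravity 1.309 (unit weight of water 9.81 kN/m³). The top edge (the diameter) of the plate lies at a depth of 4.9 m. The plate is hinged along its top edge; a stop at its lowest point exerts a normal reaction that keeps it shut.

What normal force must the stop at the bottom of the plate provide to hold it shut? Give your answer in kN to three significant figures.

P ≈ 137 kN

γ = 1.309 × 9.81 = 12.84129 kN/m³.
The centroid of a semicircle lies 4r/(3π) = 0.700282 m from the diameter, here below the top edge, so the centroid depth is h_c = 4.9 + 0.700282 = 5.60028 m.
A = πr²/2 = π × 1.65²/2 = 4.27649 m².
Resultant F = γ·h_c·A = 12.84129 × 5.60028 × 4.27649 = 307.543 kN.
I_c = (π/8 − 8/(9π))·r⁴ = 0.109757 × 1.65⁴ = 0.81352 m⁴.
Centre of pressure: y_p = y_c + I_c/(y_c·A) = 5.60028 + 0.81352/(5.60028 × 4.27649) = 5.60028 + 0.0339681 = 5.63425 m along the plane.
The resultant acts 0.700282 + 0.0339681 = 0.73425 m (along the plate) below the hinge at the top edge, so the moment about the hinge is M = F × 0.73425 = 307.543 × 0.73425 = 225.813 kN·m.
A normal force at the bottom, 1.65 m from the hinge, must supply this moment: P = 225.813/1.65 = 136.856 kN.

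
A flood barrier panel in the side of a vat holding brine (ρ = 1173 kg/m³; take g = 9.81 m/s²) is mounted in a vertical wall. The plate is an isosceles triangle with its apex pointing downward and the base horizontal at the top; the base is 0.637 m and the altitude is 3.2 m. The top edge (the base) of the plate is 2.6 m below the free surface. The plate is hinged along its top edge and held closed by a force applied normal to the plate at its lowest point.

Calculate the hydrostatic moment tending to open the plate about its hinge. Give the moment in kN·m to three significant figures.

γ = ρg = 1173 × 9.81 / 1000 = 11.50713 kN/m³.
With the apex down, the centroid sits h/3 = 3.2/3 = 1.06667 m below the base (the top edge), so the centroid depth is h_c = 2.6 + 1.06667 = 3.66667 m.
A = ½ × 0.637 × 3.2 = 1.0192 m².
Resultant F = γ·h_c·A = 11.50713 × 3.66667 × 1.0192 = 43.003 kN.
I_c = b·h³/36 = 0.637 × 3.2³/36 = 0.579812 m⁴.
Centre of pressure: y_p = y_c + I_c/(y_c·A) = 3.66667 + 0.579812/(3.66667 × 1.0192) = 3.66667 + 0.155151 = 3.82182 m along the plane.
The resultant acts 1.06667 + 0.155151 = 1.22182 m (along the plate) below the hinge at the top edge, so the moment about the hinge is M = F × 1.22182 = 43.003 × 1.22182 = 52.5419 kN·m.

M ≈ 52.5 kN·m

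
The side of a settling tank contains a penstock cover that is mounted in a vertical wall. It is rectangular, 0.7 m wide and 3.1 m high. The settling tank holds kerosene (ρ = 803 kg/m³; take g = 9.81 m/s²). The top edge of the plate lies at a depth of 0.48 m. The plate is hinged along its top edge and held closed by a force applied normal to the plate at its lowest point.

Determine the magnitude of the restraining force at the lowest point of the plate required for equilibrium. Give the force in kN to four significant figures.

P ≈ 21.77 kN

γ = ρg = 803 × 9.81 / 1000 = 7.87743 kN/m³.
The centroid lies 3.1/2 = 1.55 m below the top edge, so the centroid depth is h_c = 0.48 + 1.55 = 2.03 m.
A = 0.7 × 3.1 = 2.17 m².
Resultant F = γ·h_c·A = 7.87743 × 2.03 × 2.17 = 34.7009 kN.
I_c = b·h³/12 = 0.7 × 3.1³/12 = 1.73781 m⁴.
Centre of pressure: y_p = y_c + I_c/(y_c·A) = 2.03 + 1.73781/(2.03 × 2.17) = 2.03 + 0.3945 = 2.4245 m along the plane.
The resultant acts 1.55 + 0.3945 = 1.9445 m (along the plate) below the hinge at the top edge, so the moment about the hinge is M = F × 1.9445 = 34.7009 × 1.9445 = 67.4759 kN·m.
A normal force at the bottom, 3.1 m from the hinge, must supply this moment: P = 67.4759/3.1 = 21.7664 kN.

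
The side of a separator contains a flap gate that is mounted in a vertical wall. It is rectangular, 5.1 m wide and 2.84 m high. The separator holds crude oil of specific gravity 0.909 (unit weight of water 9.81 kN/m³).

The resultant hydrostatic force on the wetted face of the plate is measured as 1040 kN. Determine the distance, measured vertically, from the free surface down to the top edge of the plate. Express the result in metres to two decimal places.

γ = 0.909 × 9.81 = 8.91729 kN/m³.
A = 5.1 × 2.84 = 14.484 m².
From F = γ·h_c·A, the centroid depth is h_c = 1040/(8.91729 × 14.484) = 8.05215 m.
The centroid lies 2.84/2 = 1.42 m below the top edge, so the top edge sits at h_top = 8.05215 − 1.42 = 6.63215 m below the surface.

d_top ≈ 6.63 m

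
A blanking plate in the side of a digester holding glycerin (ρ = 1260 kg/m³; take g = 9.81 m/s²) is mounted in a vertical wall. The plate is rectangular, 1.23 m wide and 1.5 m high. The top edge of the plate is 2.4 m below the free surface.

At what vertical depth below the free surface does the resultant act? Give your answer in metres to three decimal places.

γ = ρg = 1260 × 9.81 / 1000 = 12.3606 kN/m³.
The centroid lies 1.5/2 = 0.75 m below the top edge, so the centroid depth is h_c = 2.4 + 0.75 = 3.15 m.
A = 1.23 × 1.5 = 1.845 m².
Resultant F = γ·h_c·A = 12.3606 × 3.15 × 1.845 = 71.8367 kN.
I_c = b·h³/12 = 1.23 × 1.5³/12 = 0.345938 m⁴.
Centre of pressure: y_p = y_c + I_c/(y_c·A) = 3.15 + 0.345938/(3.15 × 1.845) = 3.15 + 0.0595239 = 3.20952 m along the plane.

h_p = 3.210 m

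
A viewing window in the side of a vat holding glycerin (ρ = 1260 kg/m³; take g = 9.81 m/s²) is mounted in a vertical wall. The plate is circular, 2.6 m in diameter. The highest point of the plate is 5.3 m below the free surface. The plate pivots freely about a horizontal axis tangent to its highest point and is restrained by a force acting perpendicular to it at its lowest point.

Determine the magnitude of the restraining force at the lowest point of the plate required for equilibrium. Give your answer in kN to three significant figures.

γ = ρg = 1260 × 9.81 / 1000 = 12.3606 kN/m³.
The centroid is at the centre, 1.3 m below the top of the plate, so the centroid depth is h_c = 5.3 + 1.3 = 6.6 m.
A = π(1.3)² = 5.30929 m².
Resultant F = γ·h_c·A = 12.3606 × 6.6 × 5.30929 = 433.132 kN.
I_c = πr⁴/4 = π × 1.3⁴/4 = 2.24318 m⁴.
Centre of pressure: y_p = y_c + I_c/(y_c·A) = 6.6 + 2.24318/(6.6 × 5.30929) = 6.6 + 0.0640153 = 6.66402 m along the plane.
The resultant acts 1.3 + 0.0640153 = 1.36402 m (along the plate) below the hinge at the top edge, so the moment about the hinge is M = F × 1.36402 = 433.132 × 1.36402 = 590.801 kN·m.
A normal force at the bottom, 2.6 m from the hinge, must supply this moment: P = 590.801/2.6 = 227.231 kN.

P ≈ 227 kN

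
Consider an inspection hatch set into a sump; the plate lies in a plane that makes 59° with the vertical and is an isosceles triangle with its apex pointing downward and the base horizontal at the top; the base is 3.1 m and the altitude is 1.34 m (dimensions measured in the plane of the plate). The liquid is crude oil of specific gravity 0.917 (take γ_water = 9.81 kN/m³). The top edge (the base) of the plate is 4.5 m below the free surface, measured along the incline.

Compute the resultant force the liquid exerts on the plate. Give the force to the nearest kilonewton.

F ≈ 48 kN

γ = 0.917 × 9.81 = 8.99577 kN/m³.
The plate makes 59° with the vertical, i.e. θ = 90° − 59° = 31° to the horizontal. Measuring y along the incline from the free-surface line, vertical depth h = y·sinθ with sinθ = 0.515038.
With the apex down, the centroid sits h/3 = 1.34/3 = 0.446667 m below the base (the top edge), so y_c = 4.5 + 0.446667 = 4.94667 m and h_c = 4.94667 × 0.515038 = 2.54772 m.
A = ½ × 3.1 × 1.34 = 2.077 m².
Resultant F = γ·h_c·A = 8.99577 × 2.54772 × 2.077 = 47.6021 kN.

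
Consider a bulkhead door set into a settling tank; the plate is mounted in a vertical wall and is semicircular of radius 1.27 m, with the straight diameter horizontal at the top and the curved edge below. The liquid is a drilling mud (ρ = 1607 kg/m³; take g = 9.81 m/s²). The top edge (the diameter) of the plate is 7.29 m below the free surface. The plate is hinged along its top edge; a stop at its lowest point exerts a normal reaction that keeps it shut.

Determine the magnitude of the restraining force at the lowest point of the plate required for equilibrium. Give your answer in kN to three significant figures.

γ = ρg = 1607 × 9.81 / 1000 = 15.76467 kN/m³.
The centroid of a semicircle lies 4r/(3π) = 0.539005 m from the diameter, here below the top edge, so the centroid depth is h_c = 7.29 + 0.539005 = 7.82901 m.
A = πr²/2 = π × 1.27²/2 = 2.53354 m².
Resultant F = γ·h_c·A = 15.76467 × 7.82901 × 2.53354 = 312.694 kN.
I_c = (π/8 − 8/(9π))·r⁴ = 0.109757 × 1.27⁴ = 0.285527 m⁴.
Centre of pressure: y_p = y_c + I_c/(y_c·A) = 7.82901 + 0.285527/(7.82901 × 2.53354) = 7.82901 + 0.014395 = 7.84341 m along the plane.
The resultant acts 0.539005 + 0.014395 = 0.5534 m (along the plate) below the hinge at the top edge, so the moment about the hinge is M = F × 0.5534 = 312.694 × 0.5534 = 173.045 kN·m.
A normal force at the bottom, 1.27 m from the hinge, must supply this moment: P = 173.045/1.27 = 136.256 kN.

P ≈ 136 kN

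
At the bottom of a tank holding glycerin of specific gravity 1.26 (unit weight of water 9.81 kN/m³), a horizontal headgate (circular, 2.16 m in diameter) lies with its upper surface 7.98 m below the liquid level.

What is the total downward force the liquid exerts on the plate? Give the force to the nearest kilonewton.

F ≈ 361 kN

γ = 1.26 × 9.81 = 12.3606 kN/m³.
The plate is horizontal, so pressure is uniform at p = γ·h = 12.3606 × 7.98 = 98.6376 kN/m².
A = π(1.08)² = 3.66435 m².
F = p·A = 98.6376 × 3.66435 = 361.443 kN.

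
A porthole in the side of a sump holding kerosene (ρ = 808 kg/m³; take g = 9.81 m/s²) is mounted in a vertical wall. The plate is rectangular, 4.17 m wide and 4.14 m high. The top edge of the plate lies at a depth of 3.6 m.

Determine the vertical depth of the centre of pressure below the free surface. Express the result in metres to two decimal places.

h_p = 5.92 m

γ = ρg = 808 × 9.81 / 1000 = 7.92648 kN/m³.
The centroid lies 4.14/2 = 2.07 m below the top edge, so the centroid depth is h_c = 3.6 + 2.07 = 5.67 m.
A = 4.17 × 4.14 = 17.2638 m².
Resultant F = γ·h_c·A = 7.92648 × 5.67 × 17.2638 = 775.889 kN.
I_c = b·h³/12 = 4.17 × 4.14³/12 = 24.6579 m⁴.
Centre of pressure: y_p = y_c + I_c/(y_c·A) = 5.67 + 24.6579/(5.67 × 17.2638) = 5.67 + 0.251905 = 5.9219 m along the plane.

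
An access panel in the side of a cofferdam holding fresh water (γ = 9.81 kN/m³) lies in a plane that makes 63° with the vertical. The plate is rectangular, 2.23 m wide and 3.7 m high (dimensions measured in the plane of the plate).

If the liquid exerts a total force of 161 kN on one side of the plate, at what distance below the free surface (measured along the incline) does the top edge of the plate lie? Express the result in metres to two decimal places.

y_top ≈ 2.53 m

γ = 9.81 kN/m³.
A = 2.23 × 3.7 = 8.251 m².
From F = γ·h_c·A, the centroid depth is h_c = 161/(9.81 × 8.251) = 1.98907 m.
The plate makes 63° with the vertical, i.e. θ = 90° − 63° = 27° to the horizontal. Measuring y along the incline from the free-surface line, vertical depth h = y·sinθ with sinθ = 0.453990.
Along the incline, y_c = h_c/sinθ = 1.98907/0.453990 = 4.38131 m.
The centroid lies 3.7/2 = 1.85 m below the top edge, so the top edge sits at y_top = 4.38131 − 1.85 = 2.53131 m along the incline.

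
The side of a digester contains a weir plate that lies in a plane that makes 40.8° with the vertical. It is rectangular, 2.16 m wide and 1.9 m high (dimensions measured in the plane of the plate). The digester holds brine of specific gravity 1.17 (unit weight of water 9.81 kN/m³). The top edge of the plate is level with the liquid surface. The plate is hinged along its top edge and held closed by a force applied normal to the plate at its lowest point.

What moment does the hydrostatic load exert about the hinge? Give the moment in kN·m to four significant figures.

M ≈ 42.91 kN·m

γ = 1.17 × 9.81 = 11.4777 kN/m³.
The plate makes 40.8° with the vertical, i.e. θ = 90° − 40.8° = 49.2° to the horizontal. Measuring y along the incline from the free-surface line, vertical depth h = y·sinθ with sinθ = 0.756995.
The centroid lies 1.9/2 = 0.95 m below the top edge, so y_c = 0.95 m and h_c = 0.95 × 0.756995 = 0.719145 m.
A = 2.16 × 1.9 = 4.104 m².
Resultant F = γ·h_c·A = 11.4777 × 0.719145 × 4.104 = 33.875 kN.
I_c = b·h³/12 = 2.16 × 1.9³/12 = 1.23462 m⁴.
Centre of pressure: y_p = y_c + I_c/(y_c·A) = 0.95 + 1.23462/(0.95 × 4.104) = 0.95 + 0.316667 = 1.26667 m along the plane.
The resultant acts 0.95 + 0.316667 = 1.26667 m (along the plate) below the hinge at the top edge, so the moment about the hinge is M = F × 1.26667 = 33.875 × 1.26667 = 42.9084 kN·m.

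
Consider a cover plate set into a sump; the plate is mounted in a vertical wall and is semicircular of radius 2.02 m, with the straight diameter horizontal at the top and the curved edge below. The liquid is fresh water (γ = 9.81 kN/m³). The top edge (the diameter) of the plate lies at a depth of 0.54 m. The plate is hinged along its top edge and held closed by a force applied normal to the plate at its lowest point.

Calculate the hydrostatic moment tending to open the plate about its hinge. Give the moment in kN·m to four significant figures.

M ≈ 93.25 kN·m

γ = 9.81 kN/m³.
The centroid of a semicircle lies 4r/(3π) = 0.857315 m from the diameter, here below the top edge, so the centroid depth is h_c = 0.54 + 0.857315 = 1.39732 m.
A = πr²/2 = π × 2.02²/2 = 6.40948 m².
Resultant F = γ·h_c·A = 9.81 × 1.39732 × 6.40948 = 87.8593 kN.
I_c = (π/8 − 8/(9π))·r⁴ = 0.109757 × 2.02⁴ = 1.82742 m⁴.
Centre of pressure: y_p = y_c + I_c/(y_c·A) = 1.39732 + 1.82742/(1.39732 × 6.40948) = 1.39732 + 0.204042 = 1.60136 m along the plane.
The resultant acts 0.857315 + 0.204042 = 1.06136 m (along the plate) below the hinge at the top edge, so the moment about the hinge is M = F × 1.06136 = 87.8593 × 1.06136 = 93.2503 kN·m.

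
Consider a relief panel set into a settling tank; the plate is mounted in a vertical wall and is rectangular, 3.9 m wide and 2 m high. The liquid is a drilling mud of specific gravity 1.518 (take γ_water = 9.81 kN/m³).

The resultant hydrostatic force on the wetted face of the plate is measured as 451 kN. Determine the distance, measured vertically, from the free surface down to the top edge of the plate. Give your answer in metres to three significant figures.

d_top ≈ 2.88 m

γ = 1.518 × 9.81 = 14.89158 kN/m³.
A = 3.9 × 2 = 7.8 m².
From F = γ·h_c·A, the centroid depth is h_c = 451/(14.89158 × 7.8) = 3.88277 m.
The centroid lies 2/2 = 1 m below the top edge, so the top edge sits at h_top = 3.88277 − 1 = 2.88277 m below the surface.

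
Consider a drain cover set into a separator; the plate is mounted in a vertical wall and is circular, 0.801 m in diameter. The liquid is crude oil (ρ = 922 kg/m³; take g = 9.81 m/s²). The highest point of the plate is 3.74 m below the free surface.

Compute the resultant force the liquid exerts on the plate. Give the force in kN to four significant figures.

F ≈ 18.87 kN

γ = ρg = 922 × 9.81 / 1000 = 9.04482 kN/m³.
The centroid is at the centre, 0.4005 m below the top of the plate, so the centroid depth is h_c = 3.74 + 0.4005 = 4.1405 m.
A = π(0.4005)² = 0.503912 m².
Resultant F = γ·h_c·A = 9.04482 × 4.1405 × 0.503912 = 18.8715 kN.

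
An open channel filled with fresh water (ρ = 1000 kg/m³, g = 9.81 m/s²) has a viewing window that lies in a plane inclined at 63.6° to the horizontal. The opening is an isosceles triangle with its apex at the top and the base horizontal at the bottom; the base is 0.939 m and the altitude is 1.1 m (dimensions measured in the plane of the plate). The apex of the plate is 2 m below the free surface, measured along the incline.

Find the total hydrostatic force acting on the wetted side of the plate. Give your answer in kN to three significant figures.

γ = ρg = 1000 × 9.81 = 9810 N/m³ = 9.81 kN/m³.
Let θ = 63.6° be the plate's angle to the horizontal; measure y along the incline from where the plane meets the free surface. Vertical depth h = y·sinθ with sinθ = 0.895712.
With the apex up, the centroid sits 2h/3 = 2 × 1.1/3 = 0.733333 m below the apex, so y_c = 2 + 0.733333 = 2.73333 m and h_c = 2.73333 × 0.895712 = 2.44828 m.
A = ½ × 0.939 × 1.1 = 0.51645 m².
Resultant F = γ·h_c·A = 9.81 × 2.44828 × 0.51645 = 12.4039 kN.

F ≈ 12.4 kN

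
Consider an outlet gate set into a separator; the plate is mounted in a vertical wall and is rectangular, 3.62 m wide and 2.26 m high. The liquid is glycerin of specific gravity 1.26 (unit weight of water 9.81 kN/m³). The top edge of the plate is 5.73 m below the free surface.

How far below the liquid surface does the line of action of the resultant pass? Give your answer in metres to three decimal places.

γ = 1.26 × 9.81 = 12.3606 kN/m³.
The centroid lies 2.26/2 = 1.13 m below the top edge, so the centroid depth is h_c = 5.73 + 1.13 = 6.86 m.
A = 3.62 × 2.26 = 8.1812 m².
Resultant F = γ·h_c·A = 12.3606 × 6.86 × 8.1812 = 693.714 kN.
I_c = b·h³/12 = 3.62 × 2.26³/12 = 3.48219 m⁴.
Centre of pressure: y_p = y_c + I_c/(y_c·A) = 6.86 + 3.48219/(6.86 × 8.1812) = 6.86 + 0.0620456 = 6.92205 m along the plane.

h_p = 6.922 m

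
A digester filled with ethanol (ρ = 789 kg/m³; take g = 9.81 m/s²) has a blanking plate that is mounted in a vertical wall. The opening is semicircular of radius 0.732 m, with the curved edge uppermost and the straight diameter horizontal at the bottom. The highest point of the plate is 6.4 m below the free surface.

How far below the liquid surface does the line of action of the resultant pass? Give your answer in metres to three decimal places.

γ = ρg = 789 × 9.81 / 1000 = 7.74009 kN/m³.
The centroid lies 4r/(3π) = 0.31067 m above the diameter, so r − 4r/(3π) = 0.732 − 0.31067 = 0.42133 m below the topmost point, so the centroid depth is h_c = 6.4 + 0.42133 = 6.82133 m.
A = πr²/2 = π × 0.732²/2 = 0.84167 m².
Resultant F = γ·h_c·A = 7.74009 × 6.82133 × 0.84167 = 44.4382 kN.
I_c = (π/8 − 8/(9π))·r⁴ = 0.109757 × 0.732⁴ = 0.031512 m⁴.
Centre of pressure: y_p = y_c + I_c/(y_c·A) = 6.82133 + 0.031512/(6.82133 × 0.84167) = 6.82133 + 0.00548864 = 6.82682 m along the plane.

h_p = 6.827 m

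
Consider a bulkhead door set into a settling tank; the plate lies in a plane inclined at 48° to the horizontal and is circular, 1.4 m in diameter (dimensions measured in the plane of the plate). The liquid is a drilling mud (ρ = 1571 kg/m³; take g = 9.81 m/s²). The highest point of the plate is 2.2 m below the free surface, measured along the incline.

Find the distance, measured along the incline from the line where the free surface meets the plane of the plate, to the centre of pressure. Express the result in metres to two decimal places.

y_p = 2.94 m

γ = ρg = 1571 × 9.81 / 1000 = 15.41151 kN/m³.
Let θ = 48° be the plate's angle to the horizontal; measure y along the incline from where the plane meets the free surface. Vertical depth h = y·sinθ with sinθ = 0.743145.
The centroid is at the centre, 0.7 m below the top of the plate, so y_c = 2.2 + 0.7 = 2.9 m and h_c = 2.9 × 0.743145 = 2.15512 m.
A = π(0.7)² = 1.53938 m².
Resultant F = γ·h_c·A = 15.41151 × 2.15512 × 1.53938 = 51.1284 kN.
I_c = πr⁴/4 = π × 0.7⁴/4 = 0.188574 m⁴.
Centre of pressure: y_p = y_c + I_c/(y_c·A) = 2.9 + 0.188574/(2.9 × 1.53938) = 2.9 + 0.0422414 = 2.94224 m along the plane.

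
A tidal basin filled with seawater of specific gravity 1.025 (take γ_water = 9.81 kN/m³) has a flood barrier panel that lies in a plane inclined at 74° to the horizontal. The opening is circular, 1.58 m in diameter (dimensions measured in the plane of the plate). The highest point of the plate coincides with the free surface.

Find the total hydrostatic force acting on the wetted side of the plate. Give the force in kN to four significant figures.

F ≈ 14.97 kN

γ = 1.025 × 9.81 = 10.05525 kN/m³.
Let θ = 74° be the plate's angle to the horizontal; measure y along the incline from where the plane meets the free surface. Vertical depth h = y·sinθ with sinθ = 0.961262.
The centroid is at the centre, 0.79 m below the top of the plate, so y_c = 0.79 m and h_c = 0.79 × 0.961262 = 0.759397 m.
A = π(0.79)² = 1.96067 m².
Resultant F = γ·h_c·A = 10.05525 × 0.759397 × 1.96067 = 14.9715 kN.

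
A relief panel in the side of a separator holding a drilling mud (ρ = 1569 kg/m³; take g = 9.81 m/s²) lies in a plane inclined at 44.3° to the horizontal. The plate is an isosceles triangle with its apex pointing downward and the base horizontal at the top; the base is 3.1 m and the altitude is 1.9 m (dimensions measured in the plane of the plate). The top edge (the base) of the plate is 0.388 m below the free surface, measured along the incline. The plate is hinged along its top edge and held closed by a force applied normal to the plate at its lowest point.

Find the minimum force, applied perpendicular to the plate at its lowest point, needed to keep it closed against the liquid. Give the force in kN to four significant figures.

P ≈ 14.12 kN

γ = ρg = 1569 × 9.81 / 1000 = 15.39189 kN/m³.
Let θ = 44.3° be the plate's angle to the horizontal; measure y along the incline from where the plane meets the free surface. Vertical depth h = y·sinθ with sinθ = 0.698415.
With the apex down, the centroid sits h/3 = 1.9/3 = 0.633333 m below the base (the top edge), so y_c = 0.388 + 0.633333 = 1.02133 m and h_c = 1.02133 × 0.698415 = 0.713312 m.
A = ½ × 3.1 × 1.9 = 2.945 m².
Resultant F = γ·h_c·A = 15.39189 × 0.713312 × 2.945 = 32.3338 kN.
I_c = b·h³/36 = 3.1 × 1.9³/36 = 0.590636 m⁴.
Centre of pressure: y_p = y_c + I_c/(y_c·A) = 1.02133 + 0.590636/(1.02133 × 2.945) = 1.02133 + 0.196367 = 1.2177 m along the plane.
The resultant acts 0.633333 + 0.196367 = 0.8297 m (along the plate) below the hinge at the top edge, so the moment about the hinge is M = F × 0.8297 = 32.3338 × 0.8297 = 26.8274 kN·m.
A normal force at the bottom, 1.9 m from the hinge, must supply this moment: P = 26.8274/1.9 = 14.1197 kN.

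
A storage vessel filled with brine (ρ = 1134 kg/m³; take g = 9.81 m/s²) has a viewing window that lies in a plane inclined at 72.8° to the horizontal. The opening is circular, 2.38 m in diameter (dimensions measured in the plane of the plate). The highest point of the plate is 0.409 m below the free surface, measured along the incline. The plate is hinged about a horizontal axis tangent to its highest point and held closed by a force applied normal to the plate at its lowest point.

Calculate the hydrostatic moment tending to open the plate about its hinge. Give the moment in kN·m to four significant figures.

M ≈ 106.7 kN·m

γ = ρg = 1134 × 9.81 / 1000 = 11.12454 kN/m³.
Let θ = 72.8° be the plate's angle to the horizontal; measure y along the incline from where the plane meets the free surface. Vertical depth h = y·sinθ with sinθ = 0.955278.
The centroid is at the centre, 1.19 m below the top of the plate, so y_c = 0.409 + 1.19 = 1.599 m and h_c = 1.599 × 0.955278 = 1.52749 m.
A = π(1.19)² = 4.44881 m².
Resultant F = γ·h_c·A = 11.12454 × 1.52749 × 4.44881 = 75.597 kN.
I_c = πr⁴/4 = π × 1.19⁴/4 = 1.57499 m⁴.
Centre of pressure: y_p = y_c + I_c/(y_c·A) = 1.599 + 1.57499/(1.599 × 4.44881) = 1.599 + 0.221404 = 1.8204 m along the plane.
The resultant acts 1.19 + 0.221404 = 1.4114 m (along the plate) below the hinge at the top edge, so the moment about the hinge is M = F × 1.4114 = 75.597 × 1.4114 = 106.698 kN·m.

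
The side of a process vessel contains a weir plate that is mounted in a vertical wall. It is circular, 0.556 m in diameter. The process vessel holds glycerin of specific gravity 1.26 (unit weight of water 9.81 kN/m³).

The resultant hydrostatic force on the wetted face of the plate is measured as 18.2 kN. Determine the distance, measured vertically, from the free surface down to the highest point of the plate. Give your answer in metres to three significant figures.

γ = 1.26 × 9.81 = 12.3606 kN/m³.
A = π(0.278)² = 0.242795 m².
From F = γ·h_c·A, the centroid depth is h_c = 18.2/(12.3606 × 0.242795) = 6.06446 m.
The centroid is at the centre, 0.278 m below the top of the plate, so the highest point sits at h_top = 6.06446 − 0.278 = 5.78646 m below the surface.

d_top ≈ 5.79 m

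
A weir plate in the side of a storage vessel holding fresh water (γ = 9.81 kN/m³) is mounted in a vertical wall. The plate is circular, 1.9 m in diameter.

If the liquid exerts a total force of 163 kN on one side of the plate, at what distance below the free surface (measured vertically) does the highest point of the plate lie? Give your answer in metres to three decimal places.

d_top ≈ 4.910 m

γ = 9.81 kN/m³.
A = π(0.95)² = 2.83529 m².
From F = γ·h_c·A, the centroid depth is h_c = 163/(9.81 × 2.83529) = 5.86032 m.
The centroid is at the centre, 0.95 m below the top of the plate, so the highest point sits at h_top = 5.86032 − 0.95 = 4.91032 m below the surface.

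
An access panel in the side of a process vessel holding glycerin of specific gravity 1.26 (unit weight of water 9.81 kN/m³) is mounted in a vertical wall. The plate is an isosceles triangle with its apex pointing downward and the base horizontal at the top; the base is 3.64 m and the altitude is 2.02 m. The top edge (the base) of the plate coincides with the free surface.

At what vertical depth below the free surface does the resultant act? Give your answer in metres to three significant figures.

h_p = 1.01 m

γ = 1.26 × 9.81 = 12.3606 kN/m³.
With the apex down, the centroid sits h/3 = 2.02/3 = 0.673333 m below the base (the top edge), so the centroid depth is h_c = 0.673333 m.
A = ½ × 3.64 × 2.02 = 3.6764 m².
Resultant F = γ·h_c·A = 12.3606 × 0.673333 × 3.6764 = 30.5979 kN.
I_c = b·h³/36 = 3.64 × 2.02³/36 = 0.833399 m⁴.
Centre of pressure: y_p = y_c + I_c/(y_c·A) = 0.673333 + 0.833399/(0.673333 × 3.6764) = 0.673333 + 0.336667 = 1.01 m along the plane.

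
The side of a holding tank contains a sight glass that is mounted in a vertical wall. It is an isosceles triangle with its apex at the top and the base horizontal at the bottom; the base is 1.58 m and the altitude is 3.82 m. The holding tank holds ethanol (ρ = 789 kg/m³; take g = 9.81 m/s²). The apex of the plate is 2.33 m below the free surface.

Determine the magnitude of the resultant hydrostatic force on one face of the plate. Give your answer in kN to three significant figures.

γ = ρg = 789 × 9.81 / 1000 = 7.74009 kN/m³.
With the apex up, the centroid sits 2h/3 = 2 × 3.82/3 = 2.54667 m below the apex, so the centroid depth is h_c = 2.33 + 2.54667 = 4.87667 m.
A = ½ × 1.58 × 3.82 = 3.0178 m².
Resultant F = γ·h_c·A = 7.74009 × 4.87667 × 3.0178 = 113.909 kN.

F ≈ 114 kN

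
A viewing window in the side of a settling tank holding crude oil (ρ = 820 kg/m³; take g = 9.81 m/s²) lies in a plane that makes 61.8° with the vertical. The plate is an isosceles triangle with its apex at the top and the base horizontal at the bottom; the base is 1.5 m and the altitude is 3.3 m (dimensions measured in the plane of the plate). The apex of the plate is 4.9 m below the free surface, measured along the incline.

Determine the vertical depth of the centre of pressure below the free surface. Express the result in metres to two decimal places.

γ = ρg = 820 × 9.81 / 1000 = 8.0442 kN/m³.
The plate makes 61.8° with the vertical, i.e. θ = 90° − 61.8° = 28.2° to the horizontal. Measuring y along the incline from the free-surface line, vertical depth h = y·sinθ with sinθ = 0.472551.
With the apex up, the centroid sits 2h/3 = 2 × 3.3/3 = 2.2 m below the apex, so y_c = 4.9 + 2.2 = 7.1 m and h_c = 7.1 × 0.472551 = 3.35511 m.
A = ½ × 1.5 × 3.3 = 2.475 m².
Resultant F = γ·h_c·A = 8.0442 × 3.35511 × 2.475 = 66.7982 kN.
I_c = b·h³/36 = 1.5 × 3.3³/36 = 1.49737 m⁴.
Centre of pressure: y_p = y_c + I_c/(y_c·A) = 7.1 + 1.49737/(7.1 × 2.475) = 7.1 + 0.085211 = 7.18521 m along the plane.
Vertically, h_p = y_p·sinθ = 7.18521 × 0.472551 = 3.39538 m.

h_p = 3.40 m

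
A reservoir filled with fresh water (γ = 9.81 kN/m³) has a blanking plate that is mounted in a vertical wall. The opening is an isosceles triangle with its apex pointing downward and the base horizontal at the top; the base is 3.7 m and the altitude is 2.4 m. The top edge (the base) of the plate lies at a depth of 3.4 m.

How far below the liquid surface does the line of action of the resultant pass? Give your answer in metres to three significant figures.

γ = 9.81 kN/m³.
With the apex down, the centroid sits h/3 = 2.4/3 = 0.8 m below the base (the top edge), so the centroid depth is h_c = 3.4 + 0.8 = 4.2 m.
A = ½ × 3.7 × 2.4 = 4.44 m².
Resultant F = γ·h_c·A = 9.81 × 4.2 × 4.44 = 182.937 kN.
I_c = b·h³/36 = 3.7 × 2.4³/36 = 1.4208 m⁴.
Centre of pressure: y_p = y_c + I_c/(y_c·A) = 4.2 + 1.4208/(4.2 × 4.44) = 4.2 + 0.0761905 = 4.27619 m along the plane.

h_p = 4.28 m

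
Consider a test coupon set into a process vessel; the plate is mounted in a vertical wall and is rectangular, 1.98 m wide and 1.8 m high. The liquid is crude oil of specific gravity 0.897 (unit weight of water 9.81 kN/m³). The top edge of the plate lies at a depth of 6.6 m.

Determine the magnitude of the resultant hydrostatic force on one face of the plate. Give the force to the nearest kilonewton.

γ = 0.897 × 9.81 = 8.79957 kN/m³.
The centroid lies 1.8/2 = 0.9 m below the top edge, so the centroid depth is h_c = 6.6 + 0.9 = 7.5 m.
A = 1.98 × 1.8 = 3.564 m².
Resultant F = γ·h_c·A = 8.79957 × 7.5 × 3.564 = 235.213 kN.

F ≈ 235 kN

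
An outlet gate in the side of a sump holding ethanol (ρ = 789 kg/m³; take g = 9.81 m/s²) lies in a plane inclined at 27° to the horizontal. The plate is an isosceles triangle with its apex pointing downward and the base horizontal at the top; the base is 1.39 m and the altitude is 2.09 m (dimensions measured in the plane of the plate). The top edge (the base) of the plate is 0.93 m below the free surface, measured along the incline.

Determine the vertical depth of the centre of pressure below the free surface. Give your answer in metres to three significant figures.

γ = ρg = 789 × 9.81 / 1000 = 7.74009 kN/m³.
Let θ = 27° be the plate's angle to the horizontal; measure y along the incline from where the plane meets the free surface. Vertical depth h = y·sinθ with sinθ = 0.453990.
With the apex down, the centroid sits h/3 = 2.09/3 = 0.696667 m below the base (the top edge), so y_c = 0.93 + 0.696667 = 1.62667 m and h_c = 1.62667 × 0.453990 = 0.738492 m.
A = ½ × 1.39 × 2.09 = 1.45255 m².
Resultant F = γ·h_c·A = 7.74009 × 0.738492 × 1.45255 = 8.30277 kN.
I_c = b·h³/36 = 1.39 × 2.09³/36 = 0.352494 m⁴.
Centre of pressure: y_p = y_c + I_c/(y_c·A) = 1.62667 + 0.352494/(1.62667 × 1.45255) = 1.62667 + 0.149184 = 1.77585 m along the plane.
Vertically, h_p = y_p·sinθ = 1.77585 × 0.453990 = 0.806218 m.

h_p = 0.806 m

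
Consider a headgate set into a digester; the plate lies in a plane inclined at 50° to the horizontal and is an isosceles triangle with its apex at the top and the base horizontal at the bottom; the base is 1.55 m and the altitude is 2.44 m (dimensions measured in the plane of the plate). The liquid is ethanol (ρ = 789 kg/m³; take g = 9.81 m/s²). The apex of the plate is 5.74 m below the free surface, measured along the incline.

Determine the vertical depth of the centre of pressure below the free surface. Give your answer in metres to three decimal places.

γ = ρg = 789 × 9.81 / 1000 = 7.74009 kN/m³.
Let θ = 50° be the plate's angle to the horizontal; measure y along the incline from where the plane meets the free surface. Vertical depth h = y·sinθ with sinθ = 0.766044.
With the apex up, the centroid sits 2h/3 = 2 × 2.44/3 = 1.62667 m below the apex, so y_c = 5.74 + 1.62667 = 7.36667 m and h_c = 7.36667 × 0.766044 = 5.64319 m.
A = ½ × 1.55 × 2.44 = 1.891 m².
Resultant F = γ·h_c·A = 7.74009 × 5.64319 × 1.891 = 82.5966 kN.
I_c = b·h³/36 = 1.55 × 2.44³/36 = 0.625459 m⁴.
Centre of pressure: y_p = y_c + I_c/(y_c·A) = 7.36667 + 0.625459/(7.36667 × 1.891) = 7.36667 + 0.0448989 = 7.41157 m along the plane.
Vertically, h_p = y_p·sinθ = 7.41157 × 0.766044 = 5.67759 m.

h_p = 5.678 m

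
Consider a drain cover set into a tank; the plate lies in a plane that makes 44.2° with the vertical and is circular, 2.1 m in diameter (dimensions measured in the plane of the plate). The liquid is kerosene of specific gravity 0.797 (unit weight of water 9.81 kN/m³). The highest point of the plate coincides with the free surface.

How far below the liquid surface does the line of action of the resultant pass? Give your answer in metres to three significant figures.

γ = 0.797 × 9.81 = 7.81857 kN/m³.
The plate makes 44.2° with the vertical, i.e. θ = 90° − 44.2° = 45.8° to the horizontal. Measuring y along the incline from the free-surface line, vertical depth h = y·sinθ with sinθ = 0.716911.
The centroid is at the centre, 1.05 m below the top of the plate, so y_c = 1.05 m and h_c = 1.05 × 0.716911 = 0.752757 m.
A = π(1.05)² = 3.46361 m².
Resultant F = γ·h_c·A = 7.81857 × 0.752757 × 3.46361 = 20.385 kN.
I_c = πr⁴/4 = π × 1.05⁴/4 = 0.954656 m⁴.
Centre of pressure: y_p = y_c + I_c/(y_c·A) = 1.05 + 0.954656/(1.05 × 3.46361) = 1.05 + 0.2625 = 1.3125 m along the plane.
Vertically, h_p = y_p·sinθ = 1.3125 × 0.716911 = 0.940946 m.

h_p = 0.941 m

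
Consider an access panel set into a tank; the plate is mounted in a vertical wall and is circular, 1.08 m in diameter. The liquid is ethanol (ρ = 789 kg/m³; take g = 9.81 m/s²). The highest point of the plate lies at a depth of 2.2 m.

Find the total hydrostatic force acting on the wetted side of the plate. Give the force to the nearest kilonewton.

F ≈ 19 kN

γ = ρg = 789 × 9.81 / 1000 = 7.74009 kN/m³.
The centroid is at the centre, 0.54 m below the top of the plate, so the centroid depth is h_c = 2.2 + 0.54 = 2.74 m.
A = π(0.54)² = 0.916088 m².
Resultant F = γ·h_c·A = 7.74009 × 2.74 × 0.916088 = 19.4283 kN.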